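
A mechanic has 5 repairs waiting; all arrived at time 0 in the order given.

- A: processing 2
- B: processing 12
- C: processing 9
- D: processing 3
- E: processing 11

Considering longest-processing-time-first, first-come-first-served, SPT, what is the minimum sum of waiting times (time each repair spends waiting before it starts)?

LPT (decreasing processing time): B E C D A.
B: waits 0, runs 0→12
E: waits 12, runs 12→23
C: waits 23, runs 23→32
D: waits 32, runs 32→35
A: waits 35, runs 35→37
Sum = 0+12+23+32+35 = 102.
FIFO (arrival order): A B C D E.
A: waits 0, runs 0→2
B: waits 2, runs 2→14
C: waits 14, runs 14→23
D: waits 23, runs 23→26
E: waits 26, runs 26→37
Sum = 0+2+14+23+26 = 65.
SPT (increasing processing time): A D C E B.
A: waits 0, runs 0→2
D: waits 2, runs 2→5
C: waits 5, runs 5→14
E: waits 14, runs 14→25
B: waits 25, runs 25→37
Sum = 0+2+5+14+25 = 46.
LPT 102, FIFO 65, SPT 46 → minimum 46.

46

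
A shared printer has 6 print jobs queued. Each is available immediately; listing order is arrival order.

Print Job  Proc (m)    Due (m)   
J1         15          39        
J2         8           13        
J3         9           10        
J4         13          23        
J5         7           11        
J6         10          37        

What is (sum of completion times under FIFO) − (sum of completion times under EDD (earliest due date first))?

FIFO (arrival order): J1 J2 J3 J4 J5 J6.
J1: 0→15
J2: 15→23
J3: 23→32
J4: 32→45
J5: 45→52
J6: 52→62
Sum = 15+23+32+45+52+62 = 229.
EDD (increasing due date): J3 J5 J2 J4 J6 J1.
J3: 0→9
J5: 9→16
J2: 16→24
J4: 24→37
J6: 37→47
J1: 47→62
Sum = 9+16+24+37+47+62 = 195.
Difference = 229 − 195 = 34.

34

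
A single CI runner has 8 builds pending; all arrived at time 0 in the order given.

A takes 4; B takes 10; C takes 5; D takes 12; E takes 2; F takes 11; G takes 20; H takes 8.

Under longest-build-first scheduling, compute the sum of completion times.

LPT (decreasing processing time): G D F B H C A E.
G: 0→20
D: 20→32
F: 32→43
B: 43→53
H: 53→61
C: 61→66
A: 66→70
E: 70→72
Sum = 20+32+43+53+61+66+70+72 = 417.

417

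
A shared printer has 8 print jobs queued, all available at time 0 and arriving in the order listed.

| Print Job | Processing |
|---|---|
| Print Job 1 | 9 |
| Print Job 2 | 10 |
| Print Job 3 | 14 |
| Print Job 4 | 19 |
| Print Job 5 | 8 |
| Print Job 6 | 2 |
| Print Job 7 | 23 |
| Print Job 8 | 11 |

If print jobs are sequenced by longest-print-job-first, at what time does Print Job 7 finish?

23

LPT (decreasing processing time): Print Job 7 Print Job 4 Print Job 3 Print Job 8 Print Job 2 Print Job 1 Print Job 5 Print Job 6.
Print Job 7: 0→23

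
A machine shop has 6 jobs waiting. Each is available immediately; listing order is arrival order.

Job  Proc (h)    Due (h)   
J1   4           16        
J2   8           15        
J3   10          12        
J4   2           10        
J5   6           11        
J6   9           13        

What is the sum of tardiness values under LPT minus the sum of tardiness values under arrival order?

21

LPT (decreasing processing time): J3 J6 J2 J5 J1 J4.
J3: 0→10, due 12, tardiness 0
J6: 10→19, due 13, tardiness 6
J2: 19→27, due 15, tardiness 12
J5: 27→33, due 11, tardiness 22
J1: 33→37, due 16, tardiness 21
J4: 37→39, due 10, tardiness 29
Sum = 0+6+12+22+21+29 = 90.
FIFO (arrival order): J1 J2 J3 J4 J5 J6.
J1: 0→4, due 16, tardiness 0
J2: 4→12, due 15, tardiness 0
J3: 12→22, due 12, tardiness 10
J4: 22→24, due 10, tardiness 14
J5: 24→30, due 11, tardiness 19
J6: 30→39, due 13, tardiness 26
Sum = 0+0+10+14+19+26 = 69.
Difference = 90 − 69 = 21.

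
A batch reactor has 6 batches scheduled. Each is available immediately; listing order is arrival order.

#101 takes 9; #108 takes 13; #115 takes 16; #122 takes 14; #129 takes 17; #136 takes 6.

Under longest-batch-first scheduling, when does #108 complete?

LPT (decreasing processing time): #129 #115 #122 #108 #101 #136.
#129: 0→17
#115: 17→33
#122: 33→47
#108: 47→60

60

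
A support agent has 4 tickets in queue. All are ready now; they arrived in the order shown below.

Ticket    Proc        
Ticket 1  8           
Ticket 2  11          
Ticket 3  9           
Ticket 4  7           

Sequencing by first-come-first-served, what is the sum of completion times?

FIFO (arrival order): Ticket 1 Ticket 2 Ticket 3 Ticket 4.
Ticket 1: 0→8
Ticket 2: 8→19
Ticket 3: 19→28
Ticket 4: 28→35
Sum = 8+19+28+35 = 90.

90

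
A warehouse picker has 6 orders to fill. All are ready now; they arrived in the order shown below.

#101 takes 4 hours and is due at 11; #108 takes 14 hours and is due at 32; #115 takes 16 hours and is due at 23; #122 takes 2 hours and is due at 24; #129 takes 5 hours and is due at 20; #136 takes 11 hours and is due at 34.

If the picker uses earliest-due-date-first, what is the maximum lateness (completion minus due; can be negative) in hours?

EDD (increasing due date): #101 #129 #115 #122 #108 #136.
#101: 0→4, due 11, lateness -7
#129: 4→9, due 20, lateness -11
#115: 9→25, due 23, lateness 2
#122: 25→27, due 24, lateness 3
#108: 27→41, due 32, lateness 9
#136: 41→52, due 34, lateness 18
Maximum = 18.

18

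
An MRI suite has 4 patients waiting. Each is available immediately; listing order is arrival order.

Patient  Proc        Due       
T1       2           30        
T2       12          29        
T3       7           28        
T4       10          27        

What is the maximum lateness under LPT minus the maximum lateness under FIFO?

-3

LPT (decreasing processing time): T2 T4 T3 T1.
T2: 0→12, due 29, lateness -17
T4: 12→22, due 27, lateness -5
T3: 22→29, due 28, lateness 1
T1: 29→31, due 30, lateness 1
Maximum = 1.
FIFO (arrival order): T1 T2 T3 T4.
T1: 0→2, due 30, lateness -28
T2: 2→14, due 29, lateness -15
T3: 14→21, due 28, lateness -7
T4: 21→31, due 27, lateness 4
Maximum = 4.
Difference = 1 − 4 = -3.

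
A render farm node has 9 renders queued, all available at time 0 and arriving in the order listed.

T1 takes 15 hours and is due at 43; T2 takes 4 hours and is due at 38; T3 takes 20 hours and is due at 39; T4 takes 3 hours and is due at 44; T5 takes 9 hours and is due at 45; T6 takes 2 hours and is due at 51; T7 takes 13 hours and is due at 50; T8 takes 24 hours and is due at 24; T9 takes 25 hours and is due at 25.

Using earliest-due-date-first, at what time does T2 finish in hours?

EDD (increasing due date): T8 T9 T2 T3 T1 T4 T5 T7 T6.
T8: 0→24
T9: 24→49
T2: 49→53

53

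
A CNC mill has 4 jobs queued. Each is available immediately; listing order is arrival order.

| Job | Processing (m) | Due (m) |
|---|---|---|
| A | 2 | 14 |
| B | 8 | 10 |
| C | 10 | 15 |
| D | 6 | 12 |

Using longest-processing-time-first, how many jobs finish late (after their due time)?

3

LPT (decreasing processing time): C B D A.
C: 0→10, due 15, tardiness 0
B: 10→18, due 10, tardiness 8
D: 18→24, due 12, tardiness 12
A: 24→26, due 14, tardiness 12
Late jobs: 3.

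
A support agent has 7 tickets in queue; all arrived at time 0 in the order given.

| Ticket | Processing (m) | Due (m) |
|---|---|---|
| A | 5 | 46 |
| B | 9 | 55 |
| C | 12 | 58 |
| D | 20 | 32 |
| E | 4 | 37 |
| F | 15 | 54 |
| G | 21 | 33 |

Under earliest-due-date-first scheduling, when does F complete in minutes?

65

EDD (increasing due date): D G E A F B C.
D: 0→20
G: 20→41
E: 41→45
A: 45→50
F: 50→65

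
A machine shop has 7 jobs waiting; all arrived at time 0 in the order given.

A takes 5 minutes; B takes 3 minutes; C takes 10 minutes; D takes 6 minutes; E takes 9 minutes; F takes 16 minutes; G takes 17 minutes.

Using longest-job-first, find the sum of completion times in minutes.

LPT (decreasing processing time): G F C E D A B.
G: 0→17
F: 17→33
C: 33→43
E: 43→52
D: 52→58
A: 58→63
B: 63→66
Sum = 17+33+43+52+58+63+66 = 332.

332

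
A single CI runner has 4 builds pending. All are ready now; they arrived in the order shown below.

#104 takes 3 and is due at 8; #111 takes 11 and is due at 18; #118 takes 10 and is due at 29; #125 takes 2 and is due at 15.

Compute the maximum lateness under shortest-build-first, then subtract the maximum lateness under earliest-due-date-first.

10

SPT (increasing processing time): #125 #104 #118 #111.
#125: 0→2, due 15, lateness -13
#104: 2→5, due 8, lateness -3
#118: 5→15, due 29, lateness -14
#111: 15→26, due 18, lateness 8
Maximum = 8.
EDD (increasing due date): #104 #125 #111 #118.
#104: 0→3, due 8, lateness -5
#125: 3→5, due 15, lateness -10
#111: 5→16, due 18, lateness -2
#118: 16→26, due 29, lateness -3
Maximum = -2.
Difference = 8 − -2 = 10.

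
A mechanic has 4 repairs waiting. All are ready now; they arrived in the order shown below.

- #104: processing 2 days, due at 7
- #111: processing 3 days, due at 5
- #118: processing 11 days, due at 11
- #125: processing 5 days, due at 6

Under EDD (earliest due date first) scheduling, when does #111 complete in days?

3

EDD (increasing due date): #111 #125 #104 #118.
#111: 0→3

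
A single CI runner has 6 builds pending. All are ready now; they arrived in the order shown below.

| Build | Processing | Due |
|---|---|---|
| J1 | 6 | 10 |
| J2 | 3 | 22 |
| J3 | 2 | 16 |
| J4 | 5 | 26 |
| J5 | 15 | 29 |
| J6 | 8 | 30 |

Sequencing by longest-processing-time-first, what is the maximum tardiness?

23

LPT (decreasing processing time): J5 J6 J1 J4 J2 J3.
J5: 0→15, due 29, tardiness 0
J6: 15→23, due 30, tardiness 0
J1: 23→29, due 10, tardiness 19
J4: 29→34, due 26, tardiness 8
J2: 34→37, due 22, tardiness 15
J3: 37→39, due 16, tardiness 23
Maximum = 23.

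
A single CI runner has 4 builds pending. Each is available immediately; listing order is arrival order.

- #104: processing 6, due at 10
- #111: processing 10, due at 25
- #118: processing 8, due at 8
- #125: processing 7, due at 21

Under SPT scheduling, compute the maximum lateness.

SPT (increasing processing time): #104 #125 #118 #111.
#104: 0→6, due 10, lateness -4
#125: 6→13, due 21, lateness -8
#118: 13→21, due 8, lateness 13
#111: 21→31, due 25, lateness 6
Maximum = 13.

13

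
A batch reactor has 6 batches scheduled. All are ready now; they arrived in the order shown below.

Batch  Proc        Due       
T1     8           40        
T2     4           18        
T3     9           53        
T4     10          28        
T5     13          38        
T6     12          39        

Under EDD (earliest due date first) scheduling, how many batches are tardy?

2

EDD (increasing due date): T2 T4 T5 T6 T1 T3.
T2: 0→4, due 18, tardiness 0
T4: 4→14, due 28, tardiness 0
T5: 14→27, due 38, tardiness 0
T6: 27→39, due 39, tardiness 0
T1: 39→47, due 40, tardiness 7
T3: 47→56, due 53, tardiness 3
Late batches: 2.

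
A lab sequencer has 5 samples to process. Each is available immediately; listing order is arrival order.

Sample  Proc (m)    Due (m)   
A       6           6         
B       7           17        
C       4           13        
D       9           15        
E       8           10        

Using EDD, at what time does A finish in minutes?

EDD (increasing due date): A E C D B.
A: 0→6

6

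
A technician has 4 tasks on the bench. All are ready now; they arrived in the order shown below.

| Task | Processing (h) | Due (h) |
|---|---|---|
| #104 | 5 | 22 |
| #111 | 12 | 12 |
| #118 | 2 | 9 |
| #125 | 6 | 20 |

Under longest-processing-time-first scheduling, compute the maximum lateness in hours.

16

LPT (decreasing processing time): #111 #125 #104 #118.
#111: 0→12, due 12, lateness 0
#125: 12→18, due 20, lateness -2
#104: 18→23, due 22, lateness 1
#118: 23→25, due 9, lateness 16
Maximum = 16.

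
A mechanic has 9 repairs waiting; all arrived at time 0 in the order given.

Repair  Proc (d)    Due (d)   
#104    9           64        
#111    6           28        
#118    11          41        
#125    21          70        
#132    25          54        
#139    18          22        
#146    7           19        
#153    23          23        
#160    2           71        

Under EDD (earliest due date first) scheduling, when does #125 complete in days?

120

EDD (increasing due date): #146 #139 #153 #111 #118 #132 #104 #125 #160.
#146: 0→7
#139: 7→25
#153: 25→48
#111: 48→54
#118: 54→65
#132: 65→90
#104: 90→99
#125: 99→120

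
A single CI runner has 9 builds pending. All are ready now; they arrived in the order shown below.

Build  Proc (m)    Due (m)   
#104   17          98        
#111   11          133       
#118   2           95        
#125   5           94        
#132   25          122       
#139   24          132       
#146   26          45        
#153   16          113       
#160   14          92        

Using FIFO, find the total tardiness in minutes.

FIFO (arrival order): #104 #111 #118 #125 #132 #139 #146 #153 #160.
#104: 0→17, due 98, tardiness 0
#111: 17→28, due 133, tardiness 0
#118: 28→30, due 95, tardiness 0
#125: 30→35, due 94, tardiness 0
#132: 35→60, due 122, tardiness 0
#139: 60→84, due 132, tardiness 0
#146: 84→110, due 45, tardiness 65
#153: 110→126, due 113, tardiness 13
#160: 126→140, due 92, tardiness 48
Sum = 0+0+0+0+0+0+65+13+48 = 126.

126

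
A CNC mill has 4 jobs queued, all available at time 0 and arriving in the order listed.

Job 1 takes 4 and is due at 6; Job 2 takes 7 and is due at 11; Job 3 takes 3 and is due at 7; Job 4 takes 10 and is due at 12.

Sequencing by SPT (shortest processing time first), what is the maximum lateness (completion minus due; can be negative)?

12

SPT (increasing processing time): Job 3 Job 1 Job 2 Job 4.
Job 3: 0→3, due 7, lateness -4
Job 1: 3→7, due 6, lateness 1
Job 2: 7→14, due 11, lateness 3
Job 4: 14→24, due 12, lateness 12
Maximum = 12.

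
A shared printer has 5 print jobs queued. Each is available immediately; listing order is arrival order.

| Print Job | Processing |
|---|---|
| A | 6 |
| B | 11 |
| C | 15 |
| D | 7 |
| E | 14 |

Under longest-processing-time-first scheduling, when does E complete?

LPT (decreasing processing time): C E B D A.
C: 0→15
E: 15→29

29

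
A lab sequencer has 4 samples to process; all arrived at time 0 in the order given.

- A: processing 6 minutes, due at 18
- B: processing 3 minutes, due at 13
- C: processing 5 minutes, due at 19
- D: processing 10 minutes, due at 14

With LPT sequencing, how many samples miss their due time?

2

LPT (decreasing processing time): D A C B.
D: 0→10, due 14, tardiness 0
A: 10→16, due 18, tardiness 0
C: 16→21, due 19, tardiness 2
B: 21→24, due 13, tardiness 11
Late samples: 2.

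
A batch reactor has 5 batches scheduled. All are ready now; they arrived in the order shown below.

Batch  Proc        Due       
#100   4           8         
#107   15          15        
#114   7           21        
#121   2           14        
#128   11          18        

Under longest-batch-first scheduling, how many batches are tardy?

LPT (decreasing processing time): #107 #128 #114 #100 #121.
#107: 0→15, due 15, tardiness 0
#128: 15→26, due 18, tardiness 8
#114: 26→33, due 21, tardiness 12
#100: 33→37, due 8, tardiness 29
#121: 37→39, due 14, tardiness 25
Late batches: 4.

4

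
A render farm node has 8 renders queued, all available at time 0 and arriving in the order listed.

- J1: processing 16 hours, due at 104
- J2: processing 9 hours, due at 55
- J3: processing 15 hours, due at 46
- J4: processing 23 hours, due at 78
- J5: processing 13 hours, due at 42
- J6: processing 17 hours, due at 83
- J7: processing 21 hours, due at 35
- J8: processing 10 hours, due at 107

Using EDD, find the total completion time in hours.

579

EDD (increasing due date): J7 J5 J3 J2 J4 J6 J1 J8.
J7: 0→21
J5: 21→34
J3: 34→49
J2: 49→58
J4: 58→81
J6: 81→98
J1: 98→114
J8: 114→124
Sum = 21+34+49+58+81+98+114+124 = 579.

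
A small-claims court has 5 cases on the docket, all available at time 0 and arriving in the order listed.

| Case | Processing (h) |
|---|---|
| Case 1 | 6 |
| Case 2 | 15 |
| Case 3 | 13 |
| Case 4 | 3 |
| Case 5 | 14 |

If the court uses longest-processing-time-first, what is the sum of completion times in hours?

185

LPT (decreasing processing time): Case 2 Case 5 Case 3 Case 1 Case 4.
Case 2: 0→15
Case 5: 15→29
Case 3: 29→42
Case 1: 42→48
Case 4: 48→51
Sum = 15+29+42+48+51 = 185.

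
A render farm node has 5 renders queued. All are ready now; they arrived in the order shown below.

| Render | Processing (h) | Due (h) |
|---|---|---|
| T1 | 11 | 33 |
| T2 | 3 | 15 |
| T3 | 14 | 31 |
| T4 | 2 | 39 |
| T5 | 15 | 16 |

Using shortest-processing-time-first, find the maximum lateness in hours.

SPT (increasing processing time): T4 T2 T1 T3 T5.
T4: 0→2, due 39, lateness -37
T2: 2→5, due 15, lateness -10
T1: 5→16, due 33, lateness -17
T3: 16→30, due 31, lateness -1
T5: 30→45, due 16, lateness 29
Maximum = 29.

29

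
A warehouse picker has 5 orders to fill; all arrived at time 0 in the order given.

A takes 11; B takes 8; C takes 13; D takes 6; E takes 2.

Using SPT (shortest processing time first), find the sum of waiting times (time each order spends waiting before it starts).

53

SPT (increasing processing time): E D B A C.
E: waits 0, runs 0→2
D: waits 2, runs 2→8
B: waits 8, runs 8→16
A: waits 16, runs 16→27
C: waits 27, runs 27→40
Sum = 0+2+8+16+27 = 53.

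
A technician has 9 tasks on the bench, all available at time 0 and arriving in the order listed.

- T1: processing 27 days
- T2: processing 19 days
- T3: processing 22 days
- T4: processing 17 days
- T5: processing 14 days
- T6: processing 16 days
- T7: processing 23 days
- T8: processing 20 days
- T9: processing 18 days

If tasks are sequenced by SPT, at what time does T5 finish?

SPT (increasing processing time): T5 T6 T4 T9 T2 T8 T3 T7 T1.
T5: 0→14

14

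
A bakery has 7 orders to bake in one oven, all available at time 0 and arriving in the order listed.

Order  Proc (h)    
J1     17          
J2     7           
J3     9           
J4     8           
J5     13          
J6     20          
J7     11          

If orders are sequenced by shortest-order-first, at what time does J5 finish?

SPT (increasing processing time): J2 J4 J3 J7 J5 J1 J6.
J2: 0→7
J4: 7→15
J3: 15→24
J7: 24→35
J5: 35→48

48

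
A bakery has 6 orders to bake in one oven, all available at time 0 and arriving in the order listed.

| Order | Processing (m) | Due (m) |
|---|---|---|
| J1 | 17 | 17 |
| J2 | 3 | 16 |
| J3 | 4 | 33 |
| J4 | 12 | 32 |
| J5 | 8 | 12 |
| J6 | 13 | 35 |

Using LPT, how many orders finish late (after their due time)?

4

LPT (decreasing processing time): J1 J6 J4 J5 J3 J2.
J1: 0→17, due 17, tardiness 0
J6: 17→30, due 35, tardiness 0
J4: 30→42, due 32, tardiness 10
J5: 42→50, due 12, tardiness 38
J3: 50→54, due 33, tardiness 21
J2: 54→57, due 16, tardiness 41
Late orders: 4.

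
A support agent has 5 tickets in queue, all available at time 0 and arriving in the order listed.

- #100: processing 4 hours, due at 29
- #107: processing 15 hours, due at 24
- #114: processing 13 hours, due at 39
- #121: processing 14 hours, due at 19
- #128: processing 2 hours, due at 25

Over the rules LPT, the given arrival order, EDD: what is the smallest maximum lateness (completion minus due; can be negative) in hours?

LPT (decreasing processing time): #107 #121 #114 #100 #128.
#107: 0→15, due 24, lateness -9
#121: 15→29, due 19, lateness 10
#114: 29→42, due 39, lateness 3
#100: 42→46, due 29, lateness 17
#128: 46→48, due 25, lateness 23
Maximum = 23.
FIFO (arrival order): #100 #107 #114 #121 #128.
#100: 0→4, due 29, lateness -25
#107: 4→19, due 24, lateness -5
#114: 19→32, due 39, lateness -7
#121: 32→46, due 19, lateness 27
#128: 46→48, due 25, lateness 23
Maximum = 27.
EDD (increasing due date): #121 #107 #128 #100 #114.
#121: 0→14, due 19, lateness -5
#107: 14→29, due 24, lateness 5
#128: 29→31, due 25, lateness 6
#100: 31→35, due 29, lateness 6
#114: 35→48, due 39, lateness 9
Maximum = 9.
LPT 23, FIFO 27, EDD 9 → minimum 9.

9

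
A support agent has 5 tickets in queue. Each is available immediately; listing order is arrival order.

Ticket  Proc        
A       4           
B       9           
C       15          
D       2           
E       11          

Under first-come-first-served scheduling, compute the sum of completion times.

116

FIFO (arrival order): A B C D E.
A: 0→4
B: 4→13
C: 13→28
D: 28→30
E: 30→41
Sum = 4+13+28+30+41 = 116.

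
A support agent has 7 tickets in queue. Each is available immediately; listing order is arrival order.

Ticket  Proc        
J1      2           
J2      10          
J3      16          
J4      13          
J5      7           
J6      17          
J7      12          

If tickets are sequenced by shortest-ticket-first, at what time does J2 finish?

SPT (increasing processing time): J1 J5 J2 J7 J4 J3 J6.
J1: 0→2
J5: 2→9
J2: 9→19

19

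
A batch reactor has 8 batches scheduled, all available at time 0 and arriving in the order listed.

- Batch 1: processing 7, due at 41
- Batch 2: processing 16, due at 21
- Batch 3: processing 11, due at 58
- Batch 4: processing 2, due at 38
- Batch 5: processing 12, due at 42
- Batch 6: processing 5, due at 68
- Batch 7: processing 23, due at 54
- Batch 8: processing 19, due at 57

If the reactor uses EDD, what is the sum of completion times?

420

EDD (increasing due date): Batch 2 Batch 4 Batch 1 Batch 5 Batch 7 Batch 8 Batch 3 Batch 6.
Batch 2: 0→16
Batch 4: 16→18
Batch 1: 18→25
Batch 5: 25→37
Batch 7: 37→60
Batch 8: 60→79
Batch 3: 79→90
Batch 6: 90→95
Sum = 16+18+25+37+60+79+90+95 = 420.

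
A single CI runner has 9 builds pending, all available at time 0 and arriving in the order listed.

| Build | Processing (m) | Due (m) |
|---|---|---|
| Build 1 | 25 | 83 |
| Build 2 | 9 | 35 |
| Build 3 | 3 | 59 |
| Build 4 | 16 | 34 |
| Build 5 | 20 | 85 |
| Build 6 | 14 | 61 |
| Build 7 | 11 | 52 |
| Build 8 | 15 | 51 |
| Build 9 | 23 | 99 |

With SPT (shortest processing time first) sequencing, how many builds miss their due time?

SPT (increasing processing time): Build 3 Build 2 Build 7 Build 6 Build 8 Build 4 Build 5 Build 9 Build 1.
Build 3: 0→3, due 59, tardiness 0
Build 2: 3→12, due 35, tardiness 0
Build 7: 12→23, due 52, tardiness 0
Build 6: 23→37, due 61, tardiness 0
Build 8: 37→52, due 51, tardiness 1
Build 4: 52→68, due 34, tardiness 34
Build 5: 68→88, due 85, tardiness 3
Build 9: 88→111, due 99, tardiness 12
Build 1: 111→136, due 83, tardiness 53
Late builds: 5.

5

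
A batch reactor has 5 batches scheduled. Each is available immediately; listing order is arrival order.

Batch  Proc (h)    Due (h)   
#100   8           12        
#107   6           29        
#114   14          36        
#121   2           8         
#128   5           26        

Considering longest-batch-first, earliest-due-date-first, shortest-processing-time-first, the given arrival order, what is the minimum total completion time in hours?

78

LPT (decreasing processing time): #114 #100 #107 #128 #121.
#114: 0→14
#100: 14→22
#107: 22→28
#128: 28→33
#121: 33→35
Sum = 14+22+28+33+35 = 132.
EDD (increasing due date): #121 #100 #128 #107 #114.
#121: 0→2
#100: 2→10
#128: 10→15
#107: 15→21
#114: 21→35
Sum = 2+10+15+21+35 = 83.
SPT (increasing processing time): #121 #128 #107 #100 #114.
#121: 0→2
#128: 2→7
#107: 7→13
#100: 13→21
#114: 21→35
Sum = 2+7+13+21+35 = 78.
FIFO (arrival order): #100 #107 #114 #121 #128.
#100: 0→8
#107: 8→14
#114: 14→28
#121: 28→30
#128: 30→35
Sum = 8+14+28+30+35 = 115.
LPT 132, EDD 83, SPT 78, FIFO 115 → minimum 78.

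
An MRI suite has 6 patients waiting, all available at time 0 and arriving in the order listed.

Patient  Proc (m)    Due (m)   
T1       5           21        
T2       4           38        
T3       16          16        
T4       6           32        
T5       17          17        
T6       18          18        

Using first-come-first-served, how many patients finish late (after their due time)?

3

FIFO (arrival order): T1 T2 T3 T4 T5 T6.
T1: 0→5, due 21, tardiness 0
T2: 5→9, due 38, tardiness 0
T3: 9→25, due 16, tardiness 9
T4: 25→31, due 32, tardiness 0
T5: 31→48, due 17, tardiness 31
T6: 48→66, due 18, tardiness 48
Late patients: 3.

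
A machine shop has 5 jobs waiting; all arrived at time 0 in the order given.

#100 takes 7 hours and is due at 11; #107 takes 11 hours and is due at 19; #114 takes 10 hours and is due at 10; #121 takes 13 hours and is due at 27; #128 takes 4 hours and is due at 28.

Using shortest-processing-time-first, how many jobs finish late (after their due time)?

3

SPT (increasing processing time): #128 #100 #114 #107 #121.
#128: 0→4, due 28, tardiness 0
#100: 4→11, due 11, tardiness 0
#114: 11→21, due 10, tardiness 11
#107: 21→32, due 19, tardiness 13
#121: 32→45, due 27, tardiness 18
Late jobs: 3.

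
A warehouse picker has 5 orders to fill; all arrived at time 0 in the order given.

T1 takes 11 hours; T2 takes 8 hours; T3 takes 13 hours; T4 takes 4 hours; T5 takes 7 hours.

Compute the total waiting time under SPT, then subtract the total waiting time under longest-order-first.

SPT (increasing processing time): T4 T5 T2 T1 T3.
T4: waits 0, runs 0→4
T5: waits 4, runs 4→11
T2: waits 11, runs 11→19
T1: waits 19, runs 19→30
T3: waits 30, runs 30→43
Sum = 0+4+11+19+30 = 64.
LPT (decreasing processing time): T3 T1 T2 T5 T4.
T3: waits 0, runs 0→13
T1: waits 13, runs 13→24
T2: waits 24, runs 24→32
T5: waits 32, runs 32→39
T4: waits 39, runs 39→43
Sum = 0+13+24+32+39 = 108.
Difference = 64 − 108 = -44.

-44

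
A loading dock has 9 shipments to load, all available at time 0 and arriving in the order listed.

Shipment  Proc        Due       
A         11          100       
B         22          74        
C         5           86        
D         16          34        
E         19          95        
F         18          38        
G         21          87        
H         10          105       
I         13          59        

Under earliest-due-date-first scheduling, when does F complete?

EDD (increasing due date): D F I B C G E A H.
D: 0→16
F: 16→34

34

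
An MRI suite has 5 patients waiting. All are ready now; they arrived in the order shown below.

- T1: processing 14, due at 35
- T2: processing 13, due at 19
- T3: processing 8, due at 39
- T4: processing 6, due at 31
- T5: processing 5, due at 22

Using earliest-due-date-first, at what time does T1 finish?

EDD (increasing due date): T2 T5 T4 T1 T3.
T2: 0→13
T5: 13→18
T4: 18→24
T1: 24→38

38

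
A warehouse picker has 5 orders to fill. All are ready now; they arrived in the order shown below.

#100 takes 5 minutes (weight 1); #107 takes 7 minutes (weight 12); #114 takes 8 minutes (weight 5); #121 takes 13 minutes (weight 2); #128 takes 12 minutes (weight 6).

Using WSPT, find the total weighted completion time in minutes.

WSPT (decreasing weight/processing-time ratio): #107 #114 #128 #100 #121.
#107: finishes 7, weight 12, w·C = 84
#114: finishes 15, weight 5, w·C = 75
#128: finishes 27, weight 6, w·C = 162
#100: finishes 32, weight 1, w·C = 32
#121: finishes 45, weight 2, w·C = 90
Sum = 84+75+162+32+90 = 443.

443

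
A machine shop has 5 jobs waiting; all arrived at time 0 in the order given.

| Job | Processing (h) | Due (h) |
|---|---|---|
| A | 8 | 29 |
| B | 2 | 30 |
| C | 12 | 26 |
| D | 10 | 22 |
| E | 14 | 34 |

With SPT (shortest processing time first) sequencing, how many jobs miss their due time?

2

SPT (increasing processing time): B A D C E.
B: 0→2, due 30, tardiness 0
A: 2→10, due 29, tardiness 0
D: 10→20, due 22, tardiness 0
C: 20→32, due 26, tardiness 6
E: 32→46, due 34, tardiness 12
Late jobs: 2.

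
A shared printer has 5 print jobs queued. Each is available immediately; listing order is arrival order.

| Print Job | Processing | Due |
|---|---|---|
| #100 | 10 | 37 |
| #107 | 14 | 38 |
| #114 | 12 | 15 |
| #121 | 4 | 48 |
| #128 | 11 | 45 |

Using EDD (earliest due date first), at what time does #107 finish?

36

EDD (increasing due date): #114 #100 #107 #128 #121.
#114: 0→12
#100: 12→22
#107: 22→36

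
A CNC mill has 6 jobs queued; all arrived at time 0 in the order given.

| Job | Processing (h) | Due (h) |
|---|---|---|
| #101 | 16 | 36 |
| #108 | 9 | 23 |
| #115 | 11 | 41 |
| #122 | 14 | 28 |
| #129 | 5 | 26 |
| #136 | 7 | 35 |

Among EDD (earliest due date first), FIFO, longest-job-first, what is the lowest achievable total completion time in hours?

EDD (increasing due date): #108 #129 #122 #136 #101 #115.
#108: 0→9
#129: 9→14
#122: 14→28
#136: 28→35
#101: 35→51
#115: 51→62
Sum = 9+14+28+35+51+62 = 199.
FIFO (arrival order): #101 #108 #115 #122 #129 #136.
#101: 0→16
#108: 16→25
#115: 25→36
#122: 36→50
#129: 50→55
#136: 55→62
Sum = 16+25+36+50+55+62 = 244.
LPT (decreasing processing time): #101 #122 #115 #108 #136 #129.
#101: 0→16
#122: 16→30
#115: 30→41
#108: 41→50
#136: 50→57
#129: 57→62
Sum = 16+30+41+50+57+62 = 256.
EDD 199, FIFO 244, LPT 256 → minimum 199.

199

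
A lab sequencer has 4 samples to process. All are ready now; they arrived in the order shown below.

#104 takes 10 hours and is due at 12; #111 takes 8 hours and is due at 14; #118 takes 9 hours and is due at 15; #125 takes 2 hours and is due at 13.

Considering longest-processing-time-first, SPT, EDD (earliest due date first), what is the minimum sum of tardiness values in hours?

LPT (decreasing processing time): #104 #118 #111 #125.
#104: 0→10, due 12, tardiness 0
#118: 10→19, due 15, tardiness 4
#111: 19→27, due 14, tardiness 13
#125: 27→29, due 13, tardiness 16
Sum = 0+4+13+16 = 33.
SPT (increasing processing time): #125 #111 #118 #104.
#125: 0→2, due 13, tardiness 0
#111: 2→10, due 14, tardiness 0
#118: 10→19, due 15, tardiness 4
#104: 19→29, due 12, tardiness 17
Sum = 0+0+4+17 = 21.
EDD (increasing due date): #104 #125 #111 #118.
#104: 0→10, due 12, tardiness 0
#125: 10→12, due 13, tardiness 0
#111: 12→20, due 14, tardiness 6
#118: 20→29, due 15, tardiness 14
Sum = 0+0+6+14 = 20.
LPT 33, SPT 21, EDD 20 → minimum 20.

20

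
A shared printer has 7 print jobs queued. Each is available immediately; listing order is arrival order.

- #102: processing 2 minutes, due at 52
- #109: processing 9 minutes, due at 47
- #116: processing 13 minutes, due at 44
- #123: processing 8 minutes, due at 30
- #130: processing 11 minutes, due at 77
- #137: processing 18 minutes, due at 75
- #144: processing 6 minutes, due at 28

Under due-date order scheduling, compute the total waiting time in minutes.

177

EDD (increasing due date): #144 #123 #116 #109 #102 #137 #130.
#144: waits 0, runs 0→6
#123: waits 6, runs 6→14
#116: waits 14, runs 14→27
#109: waits 27, runs 27→36
#102: waits 36, runs 36→38
#137: waits 38, runs 38→56
#130: waits 56, runs 56→67
Sum = 0+6+14+27+36+38+56 = 177.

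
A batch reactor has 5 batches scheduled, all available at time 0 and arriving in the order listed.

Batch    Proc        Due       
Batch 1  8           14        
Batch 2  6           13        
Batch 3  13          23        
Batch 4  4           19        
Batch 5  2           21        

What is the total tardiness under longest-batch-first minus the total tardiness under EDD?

LPT (decreasing processing time): Batch 3 Batch 1 Batch 2 Batch 4 Batch 5.
Batch 3: 0→13, due 23, tardiness 0
Batch 1: 13→21, due 14, tardiness 7
Batch 2: 21→27, due 13, tardiness 14
Batch 4: 27→31, due 19, tardiness 12
Batch 5: 31→33, due 21, tardiness 12
Sum = 0+7+14+12+12 = 45.
EDD (increasing due date): Batch 2 Batch 1 Batch 4 Batch 5 Batch 3.
Batch 2: 0→6, due 13, tardiness 0
Batch 1: 6→14, due 14, tardiness 0
Batch 4: 14→18, due 19, tardiness 0
Batch 5: 18→20, due 21, tardiness 0
Batch 3: 20→33, due 23, tardiness 10
Sum = 0+0+0+0+10 = 10.
Difference = 45 − 10 = 35.

35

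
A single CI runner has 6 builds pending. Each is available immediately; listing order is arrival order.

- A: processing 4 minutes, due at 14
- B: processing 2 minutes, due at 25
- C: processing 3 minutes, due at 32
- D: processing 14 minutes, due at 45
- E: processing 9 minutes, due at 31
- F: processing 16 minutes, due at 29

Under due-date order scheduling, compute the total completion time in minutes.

EDD (increasing due date): A B F E C D.
A: 0→4
B: 4→6
F: 6→22
E: 22→31
C: 31→34
D: 34→48
Sum = 4+6+22+31+34+48 = 145.

145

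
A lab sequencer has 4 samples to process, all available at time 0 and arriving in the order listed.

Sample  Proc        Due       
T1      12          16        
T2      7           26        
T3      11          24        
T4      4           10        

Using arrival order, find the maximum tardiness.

24

FIFO (arrival order): T1 T2 T3 T4.
T1: 0→12, due 16, tardiness 0
T2: 12→19, due 26, tardiness 0
T3: 19→30, due 24, tardiness 6
T4: 30→34, due 10, tardiness 24
Maximum = 24.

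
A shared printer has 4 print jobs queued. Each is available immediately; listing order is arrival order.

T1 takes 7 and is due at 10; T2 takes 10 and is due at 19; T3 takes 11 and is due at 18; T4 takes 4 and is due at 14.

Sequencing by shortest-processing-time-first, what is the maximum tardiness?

SPT (increasing processing time): T4 T1 T2 T3.
T4: 0→4, due 14, tardiness 0
T1: 4→11, due 10, tardiness 1
T2: 11→21, due 19, tardiness 2
T3: 21→32, due 18, tardiness 14
Maximum = 14.

14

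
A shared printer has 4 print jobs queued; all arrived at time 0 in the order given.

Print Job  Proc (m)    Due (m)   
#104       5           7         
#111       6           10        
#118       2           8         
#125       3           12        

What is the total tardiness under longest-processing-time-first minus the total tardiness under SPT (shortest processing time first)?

LPT (decreasing processing time): #111 #104 #125 #118.
#111: 0→6, due 10, tardiness 0
#104: 6→11, due 7, tardiness 4
#125: 11→14, due 12, tardiness 2
#118: 14→16, due 8, tardiness 8
Sum = 0+4+2+8 = 14.
SPT (increasing processing time): #118 #125 #104 #111.
#118: 0→2, due 8, tardiness 0
#125: 2→5, due 12, tardiness 0
#104: 5→10, due 7, tardiness 3
#111: 10→16, due 10, tardiness 6
Sum = 0+0+3+6 = 9.
Difference = 14 − 9 = 5.

5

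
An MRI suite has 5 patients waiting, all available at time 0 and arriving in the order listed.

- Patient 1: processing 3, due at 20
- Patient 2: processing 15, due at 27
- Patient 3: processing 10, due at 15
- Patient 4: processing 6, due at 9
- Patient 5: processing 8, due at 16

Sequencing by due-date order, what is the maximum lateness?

EDD (increasing due date): Patient 4 Patient 3 Patient 5 Patient 1 Patient 2.
Patient 4: 0→6, due 9, lateness -3
Patient 3: 6→16, due 15, lateness 1
Patient 5: 16→24, due 16, lateness 8
Patient 1: 24→27, due 20, lateness 7
Patient 2: 27→42, due 27, lateness 15
Maximum = 15.

15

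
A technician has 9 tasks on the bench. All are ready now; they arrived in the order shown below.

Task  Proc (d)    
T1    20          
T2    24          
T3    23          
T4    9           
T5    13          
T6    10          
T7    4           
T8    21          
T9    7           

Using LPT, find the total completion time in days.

LPT (decreasing processing time): T2 T3 T8 T1 T5 T6 T4 T9 T7.
T2: 0→24
T3: 24→47
T8: 47→68
T1: 68→88
T5: 88→101
T6: 101→111
T4: 111→120
T9: 120→127
T7: 127→131
Sum = 24+47+68+88+101+111+120+127+131 = 817.

817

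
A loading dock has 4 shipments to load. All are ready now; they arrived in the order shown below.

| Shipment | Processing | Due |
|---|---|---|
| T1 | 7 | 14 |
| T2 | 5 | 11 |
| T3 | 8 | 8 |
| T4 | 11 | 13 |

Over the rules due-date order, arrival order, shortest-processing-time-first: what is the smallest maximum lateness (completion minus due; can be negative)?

17

EDD (increasing due date): T3 T2 T4 T1.
T3: 0→8, due 8, lateness 0
T2: 8→13, due 11, lateness 2
T4: 13→24, due 13, lateness 11
T1: 24→31, due 14, lateness 17
Maximum = 17.
FIFO (arrival order): T1 T2 T3 T4.
T1: 0→7, due 14, lateness -7
T2: 7→12, due 11, lateness 1
T3: 12→20, due 8, lateness 12
T4: 20→31, due 13, lateness 18
Maximum = 18.
SPT (increasing processing time): T2 T1 T3 T4.
T2: 0→5, due 11, lateness -6
T1: 5→12, due 14, lateness -2
T3: 12→20, due 8, lateness 12
T4: 20→31, due 13, lateness 18
Maximum = 18.
EDD 17, FIFO 18, SPT 18 → minimum 17.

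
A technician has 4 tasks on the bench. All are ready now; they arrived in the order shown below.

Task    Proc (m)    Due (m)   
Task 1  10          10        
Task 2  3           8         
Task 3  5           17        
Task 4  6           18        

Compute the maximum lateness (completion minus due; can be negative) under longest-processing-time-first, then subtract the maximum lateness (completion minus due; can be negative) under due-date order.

LPT (decreasing processing time): Task 1 Task 4 Task 3 Task 2.
Task 1: 0→10, due 10, lateness 0
Task 4: 10→16, due 18, lateness -2
Task 3: 16→21, due 17, lateness 4
Task 2: 21→24, due 8, lateness 16
Maximum = 16.
EDD (increasing due date): Task 2 Task 1 Task 3 Task 4.
Task 2: 0→3, due 8, lateness -5
Task 1: 3→13, due 10, lateness 3
Task 3: 13→18, due 17, lateness 1
Task 4: 18→24, due 18, lateness 6
Maximum = 6.
Difference = 16 − 6 = 10.

10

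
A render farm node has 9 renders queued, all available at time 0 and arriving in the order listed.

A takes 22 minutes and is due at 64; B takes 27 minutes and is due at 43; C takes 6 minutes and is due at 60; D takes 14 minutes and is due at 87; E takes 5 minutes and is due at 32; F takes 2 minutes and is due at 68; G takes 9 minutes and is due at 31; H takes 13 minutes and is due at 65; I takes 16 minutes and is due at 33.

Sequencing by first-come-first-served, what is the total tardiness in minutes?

224

FIFO (arrival order): A B C D E F G H I.
A: 0→22, due 64, tardiness 0
B: 22→49, due 43, tardiness 6
C: 49→55, due 60, tardiness 0
D: 55→69, due 87, tardiness 0
E: 69→74, due 32, tardiness 42
F: 74→76, due 68, tardiness 8
G: 76→85, due 31, tardiness 54
H: 85→98, due 65, tardiness 33
I: 98→114, due 33, tardiness 81
Sum = 0+6+0+0+42+8+54+33+81 = 224.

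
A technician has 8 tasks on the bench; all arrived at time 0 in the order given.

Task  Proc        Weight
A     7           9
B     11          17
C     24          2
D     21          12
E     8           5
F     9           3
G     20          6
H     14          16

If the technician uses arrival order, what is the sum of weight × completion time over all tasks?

FIFO (arrival order): A B C D E F G H.
A: finishes 7, weight 9, w·C = 63
B: finishes 18, weight 17, w·C = 306
C: finishes 42, weight 2, w·C = 84
D: finishes 63, weight 12, w·C = 756
E: finishes 71, weight 5, w·C = 355
F: finishes 80, weight 3, w·C = 240
G: finishes 100, weight 6, w·C = 600
H: finishes 114, weight 16, w·C = 1824
Sum = 63+306+84+756+355+240+600+1824 = 4228.

4228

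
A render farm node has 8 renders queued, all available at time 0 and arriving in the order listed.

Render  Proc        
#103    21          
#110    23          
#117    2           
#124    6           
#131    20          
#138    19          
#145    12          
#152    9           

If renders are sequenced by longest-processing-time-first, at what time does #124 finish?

110

LPT (decreasing processing time): #110 #103 #131 #138 #145 #152 #124 #117.
#110: 0→23
#103: 23→44
#131: 44→64
#138: 64→83
#145: 83→95
#152: 95→104
#124: 104→110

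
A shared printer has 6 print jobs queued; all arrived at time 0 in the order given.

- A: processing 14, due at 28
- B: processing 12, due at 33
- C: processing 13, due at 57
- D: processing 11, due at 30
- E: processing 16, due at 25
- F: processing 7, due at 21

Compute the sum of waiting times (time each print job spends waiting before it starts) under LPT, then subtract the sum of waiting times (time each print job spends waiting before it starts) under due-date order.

LPT (decreasing processing time): E A C B D F.
E: waits 0, runs 0→16
A: waits 16, runs 16→30
C: waits 30, runs 30→43
B: waits 43, runs 43→55
D: waits 55, runs 55→66
F: waits 66, runs 66→73
Sum = 0+16+30+43+55+66 = 210.
EDD (increasing due date): F E A D B C.
F: waits 0, runs 0→7
E: waits 7, runs 7→23
A: waits 23, runs 23→37
D: waits 37, runs 37→48
B: waits 48, runs 48→60
C: waits 60, runs 60→73
Sum = 0+7+23+37+48+60 = 175.
Difference = 210 − 175 = 35.

35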